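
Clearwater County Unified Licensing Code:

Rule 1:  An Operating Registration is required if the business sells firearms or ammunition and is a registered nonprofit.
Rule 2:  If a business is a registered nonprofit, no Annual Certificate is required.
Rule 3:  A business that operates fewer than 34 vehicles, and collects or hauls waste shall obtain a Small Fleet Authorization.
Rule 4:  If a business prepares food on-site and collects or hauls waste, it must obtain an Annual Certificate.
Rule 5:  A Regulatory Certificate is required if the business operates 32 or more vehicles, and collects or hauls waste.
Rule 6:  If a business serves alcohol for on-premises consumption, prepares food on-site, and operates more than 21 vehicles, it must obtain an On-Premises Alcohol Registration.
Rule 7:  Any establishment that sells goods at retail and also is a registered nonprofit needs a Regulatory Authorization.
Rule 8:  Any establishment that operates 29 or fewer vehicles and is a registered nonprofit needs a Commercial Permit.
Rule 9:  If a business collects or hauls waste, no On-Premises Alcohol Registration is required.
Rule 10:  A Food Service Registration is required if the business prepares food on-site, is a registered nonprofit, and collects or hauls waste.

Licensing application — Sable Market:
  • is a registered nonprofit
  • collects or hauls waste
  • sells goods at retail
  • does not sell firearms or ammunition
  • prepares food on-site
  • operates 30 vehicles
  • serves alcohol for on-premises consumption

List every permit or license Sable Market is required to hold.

Food Service Registration, Regulatory Authorization, Small Fleet Authorization

Rule 1: does not sell firearms or ammunition; is a registered nonprofit → Operating Registration not required.
Rule 2: is a registered nonprofit → exempt from Annual Certificate.
Rule 3: vehicles 30 < 34; collects or hauls waste → Small Fleet Authorization required.
Rule 4: prepares food on-site; collects or hauls waste → Annual Certificate required.
Rule 5: vehicles 30 < 32; collects or hauls waste → Regulatory Certificate not required.
Rule 6: serves alcohol for on-premises consumption; prepares food on-site; vehicles 30 > 21 → On-Premises Alcohol Registration required.
Rule 7: sells goods at retail; is a registered nonprofit → Regulatory Authorization required.
Rule 8: vehicles 30 > 29; is a registered nonprofit → Commercial Permit not required.
Rule 9: collects or hauls waste → exempt from On-Premises Alcohol Registration.
Rule 10: prepares food on-site; is a registered nonprofit; collects or hauls waste → Food Service Registration required.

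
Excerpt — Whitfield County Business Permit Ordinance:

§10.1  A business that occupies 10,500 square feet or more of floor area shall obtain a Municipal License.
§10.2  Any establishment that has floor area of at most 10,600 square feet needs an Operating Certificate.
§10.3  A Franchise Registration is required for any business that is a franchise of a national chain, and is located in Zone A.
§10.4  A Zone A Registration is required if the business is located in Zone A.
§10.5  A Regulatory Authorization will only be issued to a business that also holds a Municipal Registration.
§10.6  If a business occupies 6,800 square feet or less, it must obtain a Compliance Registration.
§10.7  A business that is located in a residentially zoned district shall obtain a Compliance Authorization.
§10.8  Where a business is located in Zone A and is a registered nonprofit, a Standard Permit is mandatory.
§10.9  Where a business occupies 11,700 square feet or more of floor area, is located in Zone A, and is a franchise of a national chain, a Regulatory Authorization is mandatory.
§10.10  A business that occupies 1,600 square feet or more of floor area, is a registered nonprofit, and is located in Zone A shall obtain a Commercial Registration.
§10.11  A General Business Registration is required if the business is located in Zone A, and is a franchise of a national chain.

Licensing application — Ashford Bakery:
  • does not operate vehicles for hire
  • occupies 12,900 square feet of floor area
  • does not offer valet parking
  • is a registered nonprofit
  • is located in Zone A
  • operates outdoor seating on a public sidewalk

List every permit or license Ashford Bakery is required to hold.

Commercial Registration, Municipal License, Standard Permit, Zone A Registration

§10.1 floor area 12,900 square feet ≥ 10,500 square feet → Municipal License required.
§10.2 floor area 12,900 square feet > 10,600 square feet → Operating Certificate not required.
§10.3 is a registered nonprofit (not: is a franchise of a national chain); is located in Zone A → Franchise Registration not required.
§10.4 is located in Zone A → Zone A Registration required.
§10.5 Regulatory Authorization is not required → no effect.
§10.6 floor area 12,900 square feet > 6,800 square feet → Compliance Registration not required.
§10.7 is located in Zone A (not: is located in a residentially zoned district) → Compliance Authorization not required.
§10.8 is located in Zone A; is a registered nonprofit → Standard Permit required.
§10.9 floor area 12,900 square feet ≥ 11,700 square feet; is located in Zone A; is a registered nonprofit (not: is a franchise of a national chain) → Regulatory Authorization not required.
§10.10 floor area 12,900 square feet ≥ 1,600 square feet; is a registered nonprofit; is located in Zone A → Commercial Registration required.
§10.11 is located in Zone A; is a registered nonprofit (not: is a franchise of a national chain) → General Business Registration not required.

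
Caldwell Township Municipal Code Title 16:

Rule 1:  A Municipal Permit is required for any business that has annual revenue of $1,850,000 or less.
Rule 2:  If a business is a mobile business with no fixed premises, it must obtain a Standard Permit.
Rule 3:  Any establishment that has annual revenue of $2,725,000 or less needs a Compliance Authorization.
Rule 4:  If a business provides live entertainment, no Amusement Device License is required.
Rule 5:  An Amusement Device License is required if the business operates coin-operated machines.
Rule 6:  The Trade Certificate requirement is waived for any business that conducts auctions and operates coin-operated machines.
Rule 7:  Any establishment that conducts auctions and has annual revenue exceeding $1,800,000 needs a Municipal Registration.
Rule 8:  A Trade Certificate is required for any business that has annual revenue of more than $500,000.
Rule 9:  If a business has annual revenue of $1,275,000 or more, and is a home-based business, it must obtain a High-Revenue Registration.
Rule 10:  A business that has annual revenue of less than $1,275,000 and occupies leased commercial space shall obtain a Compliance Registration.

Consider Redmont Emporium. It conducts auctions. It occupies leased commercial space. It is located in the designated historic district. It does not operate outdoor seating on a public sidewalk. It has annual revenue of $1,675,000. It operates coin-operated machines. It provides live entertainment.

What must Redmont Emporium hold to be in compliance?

Compliance Authorization, Municipal Permit

Rule 1: revenue $1,675,000 ≤ $1,850,000 → Municipal Permit required.
Rule 2: occupies leased commercial space (not: is a mobile business with no fixed premises) → Standard Permit not required.
Rule 3: revenue $1,675,000 ≤ $2,725,000 → Compliance Authorization required.
Rule 4: provides live entertainment → exempt from Amusement Device License.
Rule 5: operates coin-operated machines → Amusement Device License required.
Rule 6: conducts auctions; operates coin-operated machines → exempt from Trade Certificate.
Rule 7: conducts auctions; revenue $1,675,000 ≤ $1,800,000 → Municipal Registration not required.
Rule 8: revenue $1,675,000 > $500,000 → Trade Certificate required.
Rule 9: revenue $1,675,000 ≥ $1,275,000; occupies leased commercial space (not: is a home-based business) → High-Revenue Registration not required.
Rule 10: revenue $1,675,000 ≥ $1,275,000; occupies leased commercial space → Compliance Registration not required.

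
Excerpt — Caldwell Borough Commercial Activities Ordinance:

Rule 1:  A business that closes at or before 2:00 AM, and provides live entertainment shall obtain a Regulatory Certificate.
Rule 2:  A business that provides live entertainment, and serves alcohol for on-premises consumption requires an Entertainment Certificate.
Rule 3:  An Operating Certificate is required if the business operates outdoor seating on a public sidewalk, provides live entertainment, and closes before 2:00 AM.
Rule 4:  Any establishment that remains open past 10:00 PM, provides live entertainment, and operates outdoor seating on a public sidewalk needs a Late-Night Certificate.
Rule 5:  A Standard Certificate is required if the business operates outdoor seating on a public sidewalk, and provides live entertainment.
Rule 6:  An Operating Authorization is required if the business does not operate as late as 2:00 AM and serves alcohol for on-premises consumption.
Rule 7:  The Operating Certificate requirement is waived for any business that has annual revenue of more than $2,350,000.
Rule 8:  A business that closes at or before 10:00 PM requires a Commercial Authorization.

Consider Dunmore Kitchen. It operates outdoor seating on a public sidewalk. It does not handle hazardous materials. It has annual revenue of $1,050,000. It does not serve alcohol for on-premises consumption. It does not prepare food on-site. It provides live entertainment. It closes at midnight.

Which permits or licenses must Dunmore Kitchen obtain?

Late-Night Certificate, Operating Certificate, Regulatory Certificate, Standard Certificate

Rule 1: closes midnight, at/before 2:00 AM; provides live entertainment → Regulatory Certificate required.
Rule 2: provides live entertainment; does not serve alcohol for on-premises consumption → Entertainment Certificate not required.
Rule 3: operates outdoor seating on a public sidewalk; provides live entertainment; closes midnight, at/before 2:00 AM → Operating Certificate required.
Rule 4: closes midnight, after 10:00 PM; provides live entertainment; operates outdoor seating on a public sidewalk → Late-Night Certificate required.
Rule 5: operates outdoor seating on a public sidewalk; provides live entertainment → Standard Certificate required.
Rule 6: closes midnight, at/before 2:00 AM; does not serve alcohol for on-premises consumption → Operating Authorization not required.
Rule 7: revenue $1,050,000 ≤ $2,350,000 → Operating Certificate exemption does not apply.
Rule 8: closes midnight, after 10:00 PM → Commercial Authorization not required.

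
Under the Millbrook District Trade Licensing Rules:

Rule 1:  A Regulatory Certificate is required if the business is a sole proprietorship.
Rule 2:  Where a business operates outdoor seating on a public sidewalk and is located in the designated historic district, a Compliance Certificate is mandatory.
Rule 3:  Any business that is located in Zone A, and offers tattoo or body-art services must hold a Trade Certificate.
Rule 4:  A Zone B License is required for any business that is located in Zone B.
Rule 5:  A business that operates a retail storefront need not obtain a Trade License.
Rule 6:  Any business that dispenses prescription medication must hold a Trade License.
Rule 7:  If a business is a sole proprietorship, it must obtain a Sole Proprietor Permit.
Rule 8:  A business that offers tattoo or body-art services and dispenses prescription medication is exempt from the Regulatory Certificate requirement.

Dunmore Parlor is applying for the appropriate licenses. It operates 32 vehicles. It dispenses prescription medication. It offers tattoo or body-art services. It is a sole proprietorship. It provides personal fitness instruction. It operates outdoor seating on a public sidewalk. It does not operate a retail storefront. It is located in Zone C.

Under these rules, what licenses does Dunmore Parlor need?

Sole Proprietor Permit, Trade License

Rule 1: is a sole proprietorship → Regulatory Certificate required.
Rule 2: operates outdoor seating on a public sidewalk; is located in Zone C (not: is located in the designated historic district) → Compliance Certificate not required.
Rule 3: is located in Zone C (not: is located in Zone A); offers tattoo or body-art services → Trade Certificate not required.
Rule 4: is located in Zone C (not: is located in Zone B) → Zone B License not required.
Rule 5: does not operate a retail storefront → Trade License exemption does not apply.
Rule 6: dispenses prescription medication → Trade License required.
Rule 7: is a sole proprietorship → Sole Proprietor Permit required.
Rule 8: offers tattoo or body-art services; dispenses prescription medication → exempt from Regulatory Certificate.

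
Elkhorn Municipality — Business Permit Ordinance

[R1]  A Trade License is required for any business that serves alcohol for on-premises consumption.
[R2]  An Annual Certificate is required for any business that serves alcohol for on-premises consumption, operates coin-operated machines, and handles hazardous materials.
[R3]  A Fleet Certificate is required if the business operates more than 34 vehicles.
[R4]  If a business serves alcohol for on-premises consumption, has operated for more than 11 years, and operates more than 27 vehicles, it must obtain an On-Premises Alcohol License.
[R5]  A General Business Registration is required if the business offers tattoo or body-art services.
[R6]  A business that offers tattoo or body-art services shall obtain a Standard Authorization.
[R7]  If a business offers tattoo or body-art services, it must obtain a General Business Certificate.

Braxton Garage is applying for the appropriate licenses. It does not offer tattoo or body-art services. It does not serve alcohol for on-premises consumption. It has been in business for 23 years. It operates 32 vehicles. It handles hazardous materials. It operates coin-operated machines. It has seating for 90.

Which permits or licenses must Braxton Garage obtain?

[R1] does not serve alcohol for on-premises consumption → Trade License not required.
[R2] does not serve alcohol for on-premises consumption; operates coin-operated machines; handles hazardous materials → Annual Certificate not required.
[R3] vehicles 32 ≤ 34 → Fleet Certificate not required.
[R4] does not serve alcohol for on-premises consumption; years in business 23 > 11; vehicles 32 > 27 → On-Premises Alcohol License not required.
[R5] does not offer tattoo or body-art services → General Business Registration not required.
[R6] does not offer tattoo or body-art services → Standard Authorization not required.
[R7] does not offer tattoo or body-art services → General Business Certificate not required.

None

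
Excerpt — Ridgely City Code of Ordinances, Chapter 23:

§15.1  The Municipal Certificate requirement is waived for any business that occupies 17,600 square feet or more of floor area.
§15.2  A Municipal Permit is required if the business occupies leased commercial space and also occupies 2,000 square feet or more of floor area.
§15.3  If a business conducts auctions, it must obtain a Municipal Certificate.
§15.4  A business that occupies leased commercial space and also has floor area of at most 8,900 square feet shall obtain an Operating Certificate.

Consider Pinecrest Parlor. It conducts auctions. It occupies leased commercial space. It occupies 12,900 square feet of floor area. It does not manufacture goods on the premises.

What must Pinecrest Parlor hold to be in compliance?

§15.1 floor area 12,900 square feet < 17,600 square feet → Municipal Certificate exemption does not apply.
§15.2 occupies leased commercial space; floor area 12,900 square feet ≥ 2,000 square feet → Municipal Permit required.
§15.3 conducts auctions → Municipal Certificate required.
§15.4 occupies leased commercial space; floor area 12,900 square feet > 8,900 square feet → Operating Certificate not required.

Municipal Certificate, Municipal Permit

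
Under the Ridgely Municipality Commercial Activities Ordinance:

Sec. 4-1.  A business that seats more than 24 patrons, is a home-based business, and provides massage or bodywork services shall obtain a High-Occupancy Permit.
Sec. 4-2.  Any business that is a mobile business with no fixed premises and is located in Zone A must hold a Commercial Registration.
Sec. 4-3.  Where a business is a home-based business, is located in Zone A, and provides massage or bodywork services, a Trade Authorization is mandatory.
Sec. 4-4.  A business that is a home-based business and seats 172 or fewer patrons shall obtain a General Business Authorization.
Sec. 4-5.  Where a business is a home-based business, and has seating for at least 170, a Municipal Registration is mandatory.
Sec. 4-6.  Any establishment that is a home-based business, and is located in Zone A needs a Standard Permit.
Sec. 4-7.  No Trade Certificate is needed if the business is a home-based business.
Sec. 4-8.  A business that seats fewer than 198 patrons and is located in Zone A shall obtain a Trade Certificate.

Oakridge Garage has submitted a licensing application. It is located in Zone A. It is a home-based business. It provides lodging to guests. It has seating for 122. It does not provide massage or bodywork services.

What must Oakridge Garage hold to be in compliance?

General Business Authorization, Standard Permit

Sec. 4-1. seating 122 > 24; is a home-based business; does not provide massage or bodywork services → High-Occupancy Permit not required.
Sec. 4-2. is a home-based business (not: is a mobile business with no fixed premises); is located in Zone A → Commercial Registration not required.
Sec. 4-3. is a home-based business; is located in Zone A; does not provide massage or bodywork services → Trade Authorization not required.
Sec. 4-4. is a home-based business; seating 122 ≤ 172 → General Business Authorization required.
Sec. 4-5. is a home-based business; seating 122 < 170 → Municipal Registration not required.
Sec. 4-6. is a home-based business; is located in Zone A → Standard Permit required.
Sec. 4-7. is a home-based business → exempt from Trade Certificate.
Sec. 4-8. seating 122 < 198; is located in Zone A → Trade Certificate required.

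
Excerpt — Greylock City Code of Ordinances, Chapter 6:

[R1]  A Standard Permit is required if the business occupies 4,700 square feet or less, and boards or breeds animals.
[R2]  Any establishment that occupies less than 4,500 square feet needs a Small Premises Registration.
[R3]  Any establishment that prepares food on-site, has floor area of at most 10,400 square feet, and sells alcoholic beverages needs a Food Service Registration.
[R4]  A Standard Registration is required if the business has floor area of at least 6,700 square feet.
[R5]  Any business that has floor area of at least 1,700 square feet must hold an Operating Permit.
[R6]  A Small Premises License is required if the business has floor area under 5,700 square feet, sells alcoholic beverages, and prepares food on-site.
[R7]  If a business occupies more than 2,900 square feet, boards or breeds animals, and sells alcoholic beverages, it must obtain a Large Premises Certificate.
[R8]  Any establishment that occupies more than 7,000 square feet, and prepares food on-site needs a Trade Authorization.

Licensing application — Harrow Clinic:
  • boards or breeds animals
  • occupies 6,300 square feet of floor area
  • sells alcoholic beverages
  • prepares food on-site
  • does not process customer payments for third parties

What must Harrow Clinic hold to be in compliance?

Food Service Registration, Large Premises Certificate, Operating Permit

[R1] floor area 6,300 square feet > 4,700 square feet; boards or breeds animals → Standard Permit not required.
[R2] floor area 6,300 square feet ≥ 4,500 square feet → Small Premises Registration not required.
[R3] prepares food on-site; floor area 6,300 square feet ≤ 10,400 square feet; sells alcoholic beverages → Food Service Registration required.
[R4] floor area 6,300 square feet < 6,700 square feet → Standard Registration not required.
[R5] floor area 6,300 square feet ≥ 1,700 square feet → Operating Permit required.
[R6] floor area 6,300 square feet ≥ 5,700 square feet; sells alcoholic beverages; prepares food on-site → Small Premises License not required.
[R7] floor area 6,300 square feet > 2,900 square feet; boards or breeds animals; sells alcoholic beverages → Large Premises Certificate required.
[R8] floor area 6,300 square feet ≤ 7,000 square feet; prepares food on-site → Trade Authorization not required.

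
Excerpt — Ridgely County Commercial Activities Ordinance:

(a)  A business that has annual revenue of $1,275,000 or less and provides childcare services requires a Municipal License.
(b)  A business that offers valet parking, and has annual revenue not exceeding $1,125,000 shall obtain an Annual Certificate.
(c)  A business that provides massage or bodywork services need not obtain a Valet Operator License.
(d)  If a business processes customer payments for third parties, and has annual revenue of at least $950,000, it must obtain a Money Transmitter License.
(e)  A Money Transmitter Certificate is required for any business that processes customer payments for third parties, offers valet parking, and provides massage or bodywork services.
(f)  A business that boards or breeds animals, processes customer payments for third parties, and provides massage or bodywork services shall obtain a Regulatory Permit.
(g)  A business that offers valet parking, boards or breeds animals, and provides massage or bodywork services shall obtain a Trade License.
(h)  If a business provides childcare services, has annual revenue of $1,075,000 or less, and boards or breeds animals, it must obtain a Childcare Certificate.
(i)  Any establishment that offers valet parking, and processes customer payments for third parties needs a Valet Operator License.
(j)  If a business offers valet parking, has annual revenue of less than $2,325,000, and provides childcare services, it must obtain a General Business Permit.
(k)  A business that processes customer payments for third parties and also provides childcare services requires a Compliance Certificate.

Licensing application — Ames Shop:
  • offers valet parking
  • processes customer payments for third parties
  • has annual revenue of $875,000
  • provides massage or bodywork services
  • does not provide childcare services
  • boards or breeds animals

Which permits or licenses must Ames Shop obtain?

Annual Certificate, Money Transmitter Certificate, Regulatory Permit, Trade License

(a) revenue $875,000 ≤ $1,275,000; does not provide childcare services → Municipal License not required.
(b) offers valet parking; revenue $875,000 ≤ $1,125,000 → Annual Certificate required.
(c) provides massage or bodywork services → exempt from Valet Operator License.
(d) processes customer payments for third parties; revenue $875,000 < $950,000 → Money Transmitter License not required.
(e) processes customer payments for third parties; offers valet parking; provides massage or bodywork services → Money Transmitter Certificate required.
(f) boards or breeds animals; processes customer payments for third parties; provides massage or bodywork services → Regulatory Permit required.
(g) offers valet parking; boards or breeds animals; provides massage or bodywork services → Trade License required.
(h) does not provide childcare services; revenue $875,000 ≤ $1,075,000; boards or breeds animals → Childcare Certificate not required.
(i) offers valet parking; processes customer payments for third parties → Valet Operator License required.
(j) offers valet parking; revenue $875,000 < $2,325,000; does not provide childcare services → General Business Permit not required.
(k) processes customer payments for third parties; does not provide childcare services → Compliance Certificate not required.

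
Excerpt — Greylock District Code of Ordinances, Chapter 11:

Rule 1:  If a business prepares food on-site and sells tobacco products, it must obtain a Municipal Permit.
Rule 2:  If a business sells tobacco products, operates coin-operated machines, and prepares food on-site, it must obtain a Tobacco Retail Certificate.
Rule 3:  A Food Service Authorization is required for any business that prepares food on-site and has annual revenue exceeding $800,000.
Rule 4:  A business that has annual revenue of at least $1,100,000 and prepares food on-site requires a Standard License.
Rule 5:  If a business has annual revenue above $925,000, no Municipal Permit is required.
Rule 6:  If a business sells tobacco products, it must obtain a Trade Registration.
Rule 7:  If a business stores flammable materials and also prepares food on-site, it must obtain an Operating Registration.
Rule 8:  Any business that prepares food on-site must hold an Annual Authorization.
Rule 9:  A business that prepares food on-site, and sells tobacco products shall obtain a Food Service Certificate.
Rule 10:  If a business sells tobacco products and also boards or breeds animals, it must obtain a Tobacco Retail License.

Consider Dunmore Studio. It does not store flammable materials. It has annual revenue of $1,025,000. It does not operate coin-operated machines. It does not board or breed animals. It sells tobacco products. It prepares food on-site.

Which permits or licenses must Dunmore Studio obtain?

Annual Authorization, Food Service Authorization, Food Service Certificate, Trade Registration

Rule 1: prepares food on-site; sells tobacco products → Municipal Permit required.
Rule 2: sells tobacco products; does not operate coin-operated machines; prepares food on-site → Tobacco Retail Certificate not required.
Rule 3: prepares food on-site; revenue $1,025,000 > $800,000 → Food Service Authorization required.
Rule 4: revenue $1,025,000 < $1,100,000; prepares food on-site → Standard License not required.
Rule 5: revenue $1,025,000 > $925,000 → exempt from Municipal Permit.
Rule 6: sells tobacco products → Trade Registration required.
Rule 7: does not store flammable materials; prepares food on-site → Operating Registration not required.
Rule 8: prepares food on-site → Annual Authorization required.
Rule 9: prepares food on-site; sells tobacco products → Food Service Certificate required.
Rule 10: sells tobacco products; does not board or breed animals → Tobacco Retail License not required.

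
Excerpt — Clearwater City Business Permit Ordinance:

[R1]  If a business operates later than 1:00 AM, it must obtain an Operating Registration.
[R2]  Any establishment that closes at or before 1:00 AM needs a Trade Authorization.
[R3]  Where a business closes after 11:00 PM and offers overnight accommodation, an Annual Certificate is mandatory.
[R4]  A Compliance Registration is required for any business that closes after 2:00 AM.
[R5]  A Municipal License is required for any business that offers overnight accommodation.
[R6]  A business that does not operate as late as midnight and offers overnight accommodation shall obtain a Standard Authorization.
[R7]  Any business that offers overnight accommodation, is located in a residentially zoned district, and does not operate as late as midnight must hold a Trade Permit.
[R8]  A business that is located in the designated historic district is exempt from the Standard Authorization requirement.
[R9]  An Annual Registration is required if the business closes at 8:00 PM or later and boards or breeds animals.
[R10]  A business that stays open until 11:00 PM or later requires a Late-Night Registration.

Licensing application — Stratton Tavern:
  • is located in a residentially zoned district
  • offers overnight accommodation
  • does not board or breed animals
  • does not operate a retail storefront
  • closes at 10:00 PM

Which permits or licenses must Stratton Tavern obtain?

[R1] closes 10:00 PM, at/before 1:00 AM → Operating Registration not required.
[R2] closes 10:00 PM, at/before 1:00 AM → Trade Authorization required.
[R3] closes 10:00 PM, at/before 11:00 PM; offers overnight accommodation → Annual Certificate not required.
[R4] closes 10:00 PM, at/before 2:00 AM → Compliance Registration not required.
[R5] offers overnight accommodation → Municipal License required.
[R6] closes 10:00 PM, at/before midnight; offers overnight accommodation → Standard Authorization required.
[R7] offers overnight accommodation; is located in a residentially zoned district; closes 10:00 PM, at/before midnight → Trade Permit required.
[R8] is located in a residentially zoned district (not: is located in the designated historic district) → Standard Authorization exemption does not apply.
[R9] closes 10:00 PM, after 8:00 PM; does not board or breed animals → Annual Registration not required.
[R10] closes 10:00 PM, at/before 11:00 PM → Late-Night Registration not required.

Municipal License, Standard Authorization, Trade Authorization, Trade Permit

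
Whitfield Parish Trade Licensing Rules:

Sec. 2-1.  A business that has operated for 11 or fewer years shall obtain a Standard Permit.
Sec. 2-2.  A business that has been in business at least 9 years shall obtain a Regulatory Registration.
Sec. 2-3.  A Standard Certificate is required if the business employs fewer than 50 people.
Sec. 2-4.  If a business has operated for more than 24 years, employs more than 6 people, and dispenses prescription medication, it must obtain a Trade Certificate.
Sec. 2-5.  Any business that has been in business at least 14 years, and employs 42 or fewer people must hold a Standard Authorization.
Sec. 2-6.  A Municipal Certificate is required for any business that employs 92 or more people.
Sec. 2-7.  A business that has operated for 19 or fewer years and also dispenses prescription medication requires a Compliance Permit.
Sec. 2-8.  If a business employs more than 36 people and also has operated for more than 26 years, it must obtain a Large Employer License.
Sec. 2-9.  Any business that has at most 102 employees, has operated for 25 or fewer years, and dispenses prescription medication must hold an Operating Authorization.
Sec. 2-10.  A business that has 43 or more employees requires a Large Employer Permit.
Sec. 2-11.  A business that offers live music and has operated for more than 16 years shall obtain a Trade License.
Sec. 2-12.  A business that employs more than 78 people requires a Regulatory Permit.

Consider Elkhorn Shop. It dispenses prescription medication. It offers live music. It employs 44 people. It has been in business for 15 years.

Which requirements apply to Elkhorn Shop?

Sec. 2-1. years in business 15 > 11 → Standard Permit not required.
Sec. 2-2. years in business 15 ≥ 9 → Regulatory Registration required.
Sec. 2-3. employees 44 < 50 → Standard Certificate required.
Sec. 2-4. years in business 15 ≤ 24; employees 44 > 6; dispenses prescription medication → Trade Certificate not required.
Sec. 2-5. years in business 15 ≥ 14; employees 44 > 42 → Standard Authorization not required.
Sec. 2-6. employees 44 < 92 → Municipal Certificate not required.
Sec. 2-7. years in business 15 ≤ 19; dispenses prescription medication → Compliance Permit required.
Sec. 2-8. employees 44 > 36; years in business 15 ≤ 26 → Large Employer License not required.
Sec. 2-9. employees 44 ≤ 102; years in business 15 ≤ 25; dispenses prescription medication → Operating Authorization required.
Sec. 2-10. employees 44 ≥ 43 → Large Employer Permit required.
Sec. 2-11. offers live music; years in business 15 ≤ 16 → Trade License not required.
Sec. 2-12. employees 44 ≤ 78 → Regulatory Permit not required.

Compliance Permit, Large Employer Permit, Operating Authorization, Regulatory Registration, Standard Certificate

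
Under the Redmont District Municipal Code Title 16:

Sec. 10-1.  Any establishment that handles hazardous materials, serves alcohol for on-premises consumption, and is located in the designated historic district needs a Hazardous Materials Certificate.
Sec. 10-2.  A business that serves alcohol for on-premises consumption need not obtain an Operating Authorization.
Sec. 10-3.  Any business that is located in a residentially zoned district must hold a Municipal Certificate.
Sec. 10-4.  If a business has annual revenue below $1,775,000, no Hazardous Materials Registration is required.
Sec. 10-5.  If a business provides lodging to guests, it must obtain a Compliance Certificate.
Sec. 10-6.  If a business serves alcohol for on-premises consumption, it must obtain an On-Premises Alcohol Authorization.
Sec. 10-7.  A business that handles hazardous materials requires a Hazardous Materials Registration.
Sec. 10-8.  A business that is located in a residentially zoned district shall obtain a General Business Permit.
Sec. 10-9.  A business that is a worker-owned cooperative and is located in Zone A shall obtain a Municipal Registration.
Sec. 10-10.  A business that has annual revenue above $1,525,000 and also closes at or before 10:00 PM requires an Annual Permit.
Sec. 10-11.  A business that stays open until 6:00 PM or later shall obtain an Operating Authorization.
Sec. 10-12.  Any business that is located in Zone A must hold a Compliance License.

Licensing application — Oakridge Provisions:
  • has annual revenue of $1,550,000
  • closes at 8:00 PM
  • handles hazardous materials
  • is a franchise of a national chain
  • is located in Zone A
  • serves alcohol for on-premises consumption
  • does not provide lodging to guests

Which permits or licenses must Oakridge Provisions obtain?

Sec. 10-1. handles hazardous materials; serves alcohol for on-premises consumption; is located in Zone A (not: is located in the designated historic district) → Hazardous Materials Certificate not required.
Sec. 10-2. serves alcohol for on-premises consumption → exempt from Operating Authorization.
Sec. 10-3. is located in Zone A (not: is located in a residentially zoned district) → Municipal Certificate not required.
Sec. 10-4. revenue $1,550,000 < $1,775,000 → exempt from Hazardous Materials Registration.
Sec. 10-5. does not provide lodging to guests → Compliance Certificate not required.
Sec. 10-6. serves alcohol for on-premises consumption → On-Premises Alcohol Authorization required.
Sec. 10-7. handles hazardous materials → Hazardous Materials Registration required.
Sec. 10-8. is located in Zone A (not: is located in a residentially zoned district) → General Business Permit not required.
Sec. 10-9. is a franchise of a national chain (not: is a worker-owned cooperative); is located in Zone A → Municipal Registration not required.
Sec. 10-10. revenue $1,550,000 > $1,525,000; closes 8:00 PM, at/before 10:00 PM → Annual Permit required.
Sec. 10-11. closes 8:00 PM, after 6:00 PM → Operating Authorization required.
Sec. 10-12. is located in Zone A → Compliance License required.

Annual Permit, Compliance License, On-Premises Alcohol Authorization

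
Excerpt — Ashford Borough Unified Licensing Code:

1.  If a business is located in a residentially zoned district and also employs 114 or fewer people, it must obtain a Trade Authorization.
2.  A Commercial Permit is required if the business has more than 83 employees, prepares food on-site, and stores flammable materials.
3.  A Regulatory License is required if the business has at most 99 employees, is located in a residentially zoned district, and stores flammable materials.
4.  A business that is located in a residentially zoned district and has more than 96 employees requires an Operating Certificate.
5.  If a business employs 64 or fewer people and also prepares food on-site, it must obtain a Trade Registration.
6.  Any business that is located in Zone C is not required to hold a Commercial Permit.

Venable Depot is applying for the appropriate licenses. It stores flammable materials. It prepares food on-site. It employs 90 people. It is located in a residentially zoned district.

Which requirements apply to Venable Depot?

1. is located in a residentially zoned district; employees 90 ≤ 114 → Trade Authorization required.
2. employees 90 > 83; prepares food on-site; stores flammable materials → Commercial Permit required.
3. employees 90 ≤ 99; is located in a residentially zoned district; stores flammable materials → Regulatory License required.
4. is located in a residentially zoned district; employees 90 ≤ 96 → Operating Certificate not required.
5. employees 90 > 64; prepares food on-site → Trade Registration not required.
6. is located in a residentially zoned district (not: is located in Zone C) → Commercial Permit exemption does not apply.

Commercial Permit, Regulatory License, Trade Authorization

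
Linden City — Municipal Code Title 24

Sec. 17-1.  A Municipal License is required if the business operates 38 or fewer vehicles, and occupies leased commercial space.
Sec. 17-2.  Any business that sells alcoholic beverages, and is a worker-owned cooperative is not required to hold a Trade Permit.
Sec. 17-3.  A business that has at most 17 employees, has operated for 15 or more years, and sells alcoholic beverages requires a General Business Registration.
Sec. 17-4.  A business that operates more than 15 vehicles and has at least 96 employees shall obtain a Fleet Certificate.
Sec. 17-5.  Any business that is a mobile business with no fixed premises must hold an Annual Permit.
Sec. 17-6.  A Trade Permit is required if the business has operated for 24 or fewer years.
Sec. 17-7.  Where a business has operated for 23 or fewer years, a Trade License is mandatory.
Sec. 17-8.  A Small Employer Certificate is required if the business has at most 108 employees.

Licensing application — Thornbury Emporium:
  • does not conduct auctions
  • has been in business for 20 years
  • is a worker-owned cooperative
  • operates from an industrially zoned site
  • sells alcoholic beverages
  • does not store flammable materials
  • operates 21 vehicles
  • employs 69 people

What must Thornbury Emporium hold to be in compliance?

Sec. 17-1. vehicles 21 ≤ 38; operates from an industrially zoned site (not: occupies leased commercial space) → Municipal License not required.
Sec. 17-2. sells alcoholic beverages; is a worker-owned cooperative → exempt from Trade Permit.
Sec. 17-3. employees 69 > 17; years in business 20 ≥ 15; sells alcoholic beverages → General Business Registration not required.
Sec. 17-4. vehicles 21 > 15; employees 69 < 96 → Fleet Certificate not required.
Sec. 17-5. operates from an industrially zoned site (not: is a mobile business with no fixed premises) → Annual Permit not required.
Sec. 17-6. years in business 20 ≤ 24 → Trade Permit required.
Sec. 17-7. years in business 20 ≤ 23 → Trade License required.
Sec. 17-8. employees 69 ≤ 108 → Small Employer Certificate required.

Small Employer Certificate, Trade License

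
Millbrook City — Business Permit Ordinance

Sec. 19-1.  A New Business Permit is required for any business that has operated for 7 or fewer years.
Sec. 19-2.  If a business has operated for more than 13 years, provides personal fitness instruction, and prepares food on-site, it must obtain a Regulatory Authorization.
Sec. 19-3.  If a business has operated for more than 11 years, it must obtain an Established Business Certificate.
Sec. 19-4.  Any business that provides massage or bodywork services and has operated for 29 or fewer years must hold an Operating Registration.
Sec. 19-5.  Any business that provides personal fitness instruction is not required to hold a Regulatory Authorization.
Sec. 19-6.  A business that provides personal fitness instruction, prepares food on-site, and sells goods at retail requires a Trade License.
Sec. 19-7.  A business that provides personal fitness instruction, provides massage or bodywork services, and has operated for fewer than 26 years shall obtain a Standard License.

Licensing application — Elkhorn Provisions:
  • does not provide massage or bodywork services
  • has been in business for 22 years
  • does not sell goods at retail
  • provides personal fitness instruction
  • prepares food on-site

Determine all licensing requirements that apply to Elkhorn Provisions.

Established Business Certificate

Sec. 19-1. years in business 22 > 7 → New Business Permit not required.
Sec. 19-2. years in business 22 > 13; provides personal fitness instruction; prepares food on-site → Regulatory Authorization required.
Sec. 19-3. years in business 22 > 11 → Established Business Certificate required.
Sec. 19-4. does not provide massage or bodywork services; years in business 22 ≤ 29 → Operating Registration not required.
Sec. 19-5. provides personal fitness instruction → exempt from Regulatory Authorization.
Sec. 19-6. provides personal fitness instruction; prepares food on-site; does not sell goods at retail → Trade License not required.
Sec. 19-7. provides personal fitness instruction; does not provide massage or bodywork services; years in business 22 < 26 → Standard License not required.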